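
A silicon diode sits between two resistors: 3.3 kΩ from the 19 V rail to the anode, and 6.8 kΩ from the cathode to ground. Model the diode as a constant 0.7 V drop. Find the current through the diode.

The two resistors are in series with the diode, so KVL gives 19 = I·3.3 + 0.7 + I·6.8.
I = (19 − 0.7) / (3.3 + 6.8) kΩ = 18.3 / 10.1 = 1.81 mA.

I ≈ 1.8 mA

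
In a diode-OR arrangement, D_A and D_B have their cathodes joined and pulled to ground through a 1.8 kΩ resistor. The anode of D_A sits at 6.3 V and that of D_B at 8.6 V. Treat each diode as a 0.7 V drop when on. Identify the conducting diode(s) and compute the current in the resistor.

Assume both conduct. Then node N would need to be at both 6.3−0.7 = 5.6 V and 8.6−0.7 = 7.9 V, which is impossible.
Assume only D_B conducts: V_N = 8.6 − 0.7 = 7.9 V, so I_R = 7.9/1.8 = 4.39 mA.
Check D_A: its anode-to-cathode voltage is 6.3 − 7.9 = -1.6 V < 0.7 V, so it is off. The assumption is consistent.

Only D_B conducts; I_R ≈ 4.4 mA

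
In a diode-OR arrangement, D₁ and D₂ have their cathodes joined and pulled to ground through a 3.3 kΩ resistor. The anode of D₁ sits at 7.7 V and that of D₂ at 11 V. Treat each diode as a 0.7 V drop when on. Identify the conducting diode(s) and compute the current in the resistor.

Only D₂ conducts; I_R ≈ 3.1 mA

Assume both conduct. Then node N would need to be at both 7.7−0.7 = 7 V and 11−0.7 = 10.3 V, which is impossible.
Assume only D₂ conducts: V_N = 11 − 0.7 = 10.3 V, so I_R = 10.3/3.3 = 3.12 mA.
Check D₁: its anode-to-cathode voltage is 7.7 − 10.3 = -2.6 V < 0.7 V, so it is off. The assumption is consistent.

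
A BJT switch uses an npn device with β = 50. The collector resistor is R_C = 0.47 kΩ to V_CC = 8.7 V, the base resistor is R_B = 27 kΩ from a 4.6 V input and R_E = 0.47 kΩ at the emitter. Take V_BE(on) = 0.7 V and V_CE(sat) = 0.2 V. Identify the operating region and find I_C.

active; I_C ≈ 3.8 mA

Assume active. Base-emitter loop: I_B = (V_BB − V_BE)/(R_B + (β+1)R_E) = (4.6 − 0.7)/(27 + 51×0.47) = 0.0765 mA.
I_C = β·I_B = 50×0.0765 = 3.83 mA.
V_CE = V_CC − I_C·R_C − I_E·R_E = 8.7 − 3.83×0.47 − 3.9×0.47 = 5.07 V > V_CE(sat), so the active-region assumption holds.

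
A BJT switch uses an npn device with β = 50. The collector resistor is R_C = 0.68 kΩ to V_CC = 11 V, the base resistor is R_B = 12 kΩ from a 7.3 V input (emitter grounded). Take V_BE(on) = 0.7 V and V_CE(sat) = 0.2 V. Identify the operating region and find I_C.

saturation; I_C ≈ 16 mA

Assume active: I_B = (7.3 − 0.7)/12 = 0.55 mA, giving I_C = β·I_B = 27.5 mA.
But then V_CE = 11 − 27.5×0.68 = -7.7 V < V_CE(sat) = 0.2 V — impossible in the active region.
So the transistor is saturated. With V_CE = 0.2 V, I_C = (V_CC − 0.2)/R_C = 10.8/0.68 = 15.9 mA.
Check: β·I_B = 27.5 mA > I_C = 15.9 mA, confirming saturation.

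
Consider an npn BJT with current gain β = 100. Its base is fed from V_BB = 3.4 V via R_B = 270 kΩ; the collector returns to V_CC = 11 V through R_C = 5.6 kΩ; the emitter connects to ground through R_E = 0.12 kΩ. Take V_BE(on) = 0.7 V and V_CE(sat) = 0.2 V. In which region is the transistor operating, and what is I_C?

active; I_C ≈ 0.96 mA

Assume active. Base-emitter loop: I_B = (V_BB − V_BE)/(R_B + (β+1)R_E) = (3.4 − 0.7)/(270 + 101×0.12) = 0.00957 mA.
I_C = β·I_B = 100×0.00957 = 0.957 mA.
V_CE = V_CC − I_C·R_C − I_E·R_E = 11 − 0.957×5.6 − 0.967×0.12 = 5.52 V > V_CE(sat), so the active-region assumption holds.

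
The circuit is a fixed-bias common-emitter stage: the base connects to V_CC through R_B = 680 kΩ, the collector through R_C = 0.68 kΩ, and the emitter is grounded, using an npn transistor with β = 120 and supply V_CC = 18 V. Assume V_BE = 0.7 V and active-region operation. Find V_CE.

V_CE ≈ 16 V

Base loop: V_CC = I_B·R_B + V_BE, so I_B = (18 − 0.7)/680 kΩ = 0.0254 mA.
In the active region I_C = β·I_B = 120 × 0.0254 = 3.05 mA.
Collector loop: V_CE = V_CC − I_C·R_C = 18 − 3.05×0.68 = 15.9 V.
Since V_CE = 15.9 V > V_CE(sat) ≈ 0.2 V, the transistor is in the active region as assumed.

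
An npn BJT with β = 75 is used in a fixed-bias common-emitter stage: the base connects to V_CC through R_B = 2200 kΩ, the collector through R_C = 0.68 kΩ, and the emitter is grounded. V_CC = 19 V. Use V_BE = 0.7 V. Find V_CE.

V_CE ≈ 19 V

Base loop: V_CC = I_B·R_B + V_BE, so I_B = (19 − 0.7)/2200 kΩ = 0.00832 mA.
In the active region I_C = β·I_B = 75 × 0.00832 = 0.624 mA.
Collector loop: V_CE = V_CC − I_C·R_C = 19 − 0.624×0.68 = 18.6 V.
Since V_CE = 18.6 V > V_CE(sat) ≈ 0.2 V, the transistor is in the active region as assumed.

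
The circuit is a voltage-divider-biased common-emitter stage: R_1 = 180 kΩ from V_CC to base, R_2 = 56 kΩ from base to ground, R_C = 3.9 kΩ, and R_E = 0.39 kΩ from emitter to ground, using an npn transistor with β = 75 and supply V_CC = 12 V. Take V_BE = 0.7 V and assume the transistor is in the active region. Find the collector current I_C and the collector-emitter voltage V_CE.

I_C ≈ 2.2 mA, V_CE ≈ 2.4 V

Thevenize the base divider: V_Th = V_CC·R_2/(R_1+R_2) = 12×56/236 = 2.85 V, R_Th = R_1‖R_2 = 42.7 kΩ.
Base-emitter loop: V_Th = I_B·R_Th + V_BE + (β+1)I_B·R_E, so I_B = (2.85 − 0.7) / (42.7 + 76×0.39) = 0.0297 mA.
I_C = β·I_B = 75×0.0297 = 2.23 mA, and I_E = (β+1)I_B = 2.26 mA.
V_CE = V_CC − I_C·R_C − I_E·R_E = 12 − 2.23×3.9 − 2.26×0.39 = 2.44 V.
V_CE = 2.44 V > 0.2 V confirms active-region operation.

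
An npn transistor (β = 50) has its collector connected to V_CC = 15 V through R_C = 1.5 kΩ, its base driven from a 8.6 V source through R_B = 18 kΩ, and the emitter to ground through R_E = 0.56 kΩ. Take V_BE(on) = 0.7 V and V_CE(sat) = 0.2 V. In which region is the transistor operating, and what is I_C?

Assume active: I_B = (8.6 − 0.7)/(18 + 51×0.56) = 0.17 mA, I_C = β·I_B = 8.48 mA.
Then V_CE = 15 − 8.48×1.5 − 8.65×0.56 = -2.57 V < 0.2 V — the active assumption fails.
Re-solve with V_CE = 0.2 V. KCL at the emitter: V_E/R_E = (V_BB−0.7−V_E)/R_B + (V_CC−0.2−V_E)/R_C, giving V_E = 4.11 V.
I_C = (V_CC − 0.2 − V_E)/R_C = (14.8 − 4.11)/1.5 = 7.13 mA.
Check: I_B = (7.9 − 4.11)/18 = 0.211 mA, and β·I_B = 10.5 mA > I_C, confirming saturation.

saturation; I_C ≈ 7.1 mA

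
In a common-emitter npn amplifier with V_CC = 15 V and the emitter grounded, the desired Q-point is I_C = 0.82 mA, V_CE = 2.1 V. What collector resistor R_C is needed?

Collector loop: V_CC = I_C·R_C + V_CE.
R_C = (V_CC − V_CE)/I_C = (15 − 2.1)/0.82 = 15.7 kΩ.

R_C ≈ 16 kΩ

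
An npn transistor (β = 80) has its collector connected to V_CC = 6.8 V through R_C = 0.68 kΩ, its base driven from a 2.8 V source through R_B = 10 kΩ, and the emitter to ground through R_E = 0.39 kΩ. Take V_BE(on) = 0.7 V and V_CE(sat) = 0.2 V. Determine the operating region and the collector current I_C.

active; I_C ≈ 4 mA

Assume active. Base-emitter loop: I_B = (V_BB − V_BE)/(R_B + (β+1)R_E) = (2.8 − 0.7)/(10 + 81×0.39) = 0.0505 mA.
I_C = β·I_B = 80×0.0505 = 4.04 mA.
V_CE = V_CC − I_C·R_C − I_E·R_E = 6.8 − 4.04×0.68 − 4.09×0.39 = 2.46 V > V_CE(sat), so the active-region assumption holds.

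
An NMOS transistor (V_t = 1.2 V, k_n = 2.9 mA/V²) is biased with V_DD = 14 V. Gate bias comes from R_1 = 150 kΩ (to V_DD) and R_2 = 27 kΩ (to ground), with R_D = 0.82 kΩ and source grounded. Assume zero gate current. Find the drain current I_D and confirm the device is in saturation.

V_G = V_DD·R_2/(R_1+R_2) = 14×27/177 = 2.14 V. With the source grounded, V_GS = V_G = 2.14 V.
Assume saturation: I_D = (k_n/2)(V_GS − V_t)² = (2.9/2)×(2.14 − 1.2)² = 1.45×0.936² = 1.27 mA.
V_DS = V_DD − I_D·R_D = 14 − 1.27×0.82 = 13 V.
Saturation requires V_DS ≥ V_GS − V_t = 0.936 V; 13 ≥ 0.936 ✓.

I_D ≈ 1.3 mA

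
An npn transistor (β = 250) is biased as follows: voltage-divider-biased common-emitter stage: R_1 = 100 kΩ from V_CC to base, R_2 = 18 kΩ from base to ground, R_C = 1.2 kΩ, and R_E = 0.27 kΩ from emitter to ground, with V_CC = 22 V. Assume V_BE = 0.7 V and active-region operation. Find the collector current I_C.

I_C ≈ 8 mA

Thevenize the base divider: V_Th = V_CC·R_2/(R_1+R_2) = 22×18/118 = 3.36 V, R_Th = R_1‖R_2 = 15.3 kΩ.
Base-emitter loop: V_Th = I_B·R_Th + V_BE + (β+1)I_B·R_E, so I_B = (3.36 − 0.7) / (15.3 + 251×0.27) = 0.032 mA.
I_C = β·I_B = 250×0.032 = 8 mA, and I_E = (β+1)I_B = 8.03 mA.
V_CE = V_CC − I_C·R_C − I_E·R_E = 22 − 8×1.2 − 8.03×0.27 = 10.2 V.
V_CE = 10.2 V > 0.2 V confirms active-region operation.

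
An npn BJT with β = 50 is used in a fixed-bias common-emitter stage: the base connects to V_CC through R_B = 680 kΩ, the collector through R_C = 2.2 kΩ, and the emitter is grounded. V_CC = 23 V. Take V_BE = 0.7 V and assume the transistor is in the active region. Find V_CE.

Base loop: V_CC = I_B·R_B + V_BE, so I_B = (23 − 0.7)/680 kΩ = 0.0328 mA.
In the active region I_C = β·I_B = 50 × 0.0328 = 1.64 mA.
Collector loop: V_CE = V_CC − I_C·R_C = 23 − 1.64×2.2 = 19.4 V.
Since V_CE = 19.4 V > V_CE(sat) ≈ 0.2 V, the transistor is in the active region as assumed.

V_CE ≈ 19 V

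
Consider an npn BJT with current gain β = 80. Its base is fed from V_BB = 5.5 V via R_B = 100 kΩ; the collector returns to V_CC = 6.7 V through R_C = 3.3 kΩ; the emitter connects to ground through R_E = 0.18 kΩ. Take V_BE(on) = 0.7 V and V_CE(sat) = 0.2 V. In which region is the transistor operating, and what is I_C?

Assume active: I_B = (5.5 − 0.7)/(100 + 81×0.18) = 0.0419 mA, I_C = β·I_B = 3.35 mA.
Then V_CE = 6.7 − 3.35×3.3 − 3.39×0.18 = -4.97 V < 0.2 V — the active assumption fails.
Re-solve with V_CE = 0.2 V. KCL at the emitter: V_E/R_E = (V_BB−0.7−V_E)/R_B + (V_CC−0.2−V_E)/R_C, giving V_E = 0.344 V.
I_C = (V_CC − 0.2 − V_E)/R_C = (6.5 − 0.344)/3.3 = 1.87 mA.
Check: I_B = (4.8 − 0.344)/100 = 0.0446 mA, and β·I_B = 3.56 mA > I_C, confirming saturation.

saturation; I_C ≈ 1.9 mA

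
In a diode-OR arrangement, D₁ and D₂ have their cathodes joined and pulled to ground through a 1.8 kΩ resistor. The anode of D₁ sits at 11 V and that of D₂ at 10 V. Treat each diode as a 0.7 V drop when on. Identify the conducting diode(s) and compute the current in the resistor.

Assume both conduct. Then node N would need to be at both 11−0.7 = 10.3 V and 10−0.7 = 9.3 V, which is impossible.
Assume only D₁ conducts: V_N = 11 − 0.7 = 10.3 V, so I_R = 10.3/1.8 = 5.72 mA.
Check D₂: its anode-to-cathode voltage is 10 − 10.3 = -0.3 V < 0.7 V, so it is off. The assumption is consistent.

Only D₁ conducts; I_R ≈ 5.7 mA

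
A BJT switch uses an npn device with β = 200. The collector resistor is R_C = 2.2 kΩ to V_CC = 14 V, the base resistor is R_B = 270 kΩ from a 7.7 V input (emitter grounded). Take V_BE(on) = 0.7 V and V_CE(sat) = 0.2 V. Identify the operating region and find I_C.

Assume active. Base-emitter loop: I_B = (V_BB − V_BE)/R_B = (7.7 − 0.7)/270 = 0.0259 mA.
I_C = β·I_B = 200×0.0259 = 5.19 mA.
V_CE = V_CC − I_C·R_C = 14 − 5.19×2.2 = 2.59 V > V_CE(sat), so the active-region assumption holds.

active; I_C ≈ 5.2 mA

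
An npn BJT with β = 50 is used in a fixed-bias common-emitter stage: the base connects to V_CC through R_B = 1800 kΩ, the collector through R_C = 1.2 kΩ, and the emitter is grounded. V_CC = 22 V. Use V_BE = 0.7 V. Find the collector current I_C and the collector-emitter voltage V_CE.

I_C ≈ 0.59 mA, V_CE ≈ 21 V

Base loop: V_CC = I_B·R_B + V_BE, so I_B = (22 − 0.7)/1800 kΩ = 0.0118 mA.
In the active region I_C = β·I_B = 50 × 0.0118 = 0.592 mA.
Collector loop: V_CE = V_CC − I_C·R_C = 22 − 0.592×1.2 = 21.3 V.
Since V_CE = 21.3 V > V_CE(sat) ≈ 0.2 V, the transistor is in the active region as assumed.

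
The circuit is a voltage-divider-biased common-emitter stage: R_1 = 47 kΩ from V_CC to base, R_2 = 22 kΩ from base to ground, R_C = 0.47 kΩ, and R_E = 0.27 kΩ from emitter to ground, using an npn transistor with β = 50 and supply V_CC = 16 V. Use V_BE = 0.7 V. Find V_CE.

V_CE ≈ 10 V

Thevenize the base divider: V_Th = V_CC·R_2/(R_1+R_2) = 16×22/69 = 5.1 V, R_Th = R_1‖R_2 = 15 kΩ.
Base-emitter loop: V_Th = I_B·R_Th + V_BE + (β+1)I_B·R_E, so I_B = (5.1 − 0.7) / (15 + 51×0.27) = 0.153 mA.
I_C = β·I_B = 50×0.153 = 7.65 mA, and I_E = (β+1)I_B = 7.81 mA.
V_CE = V_CC − I_C·R_C − I_E·R_E = 16 − 7.65×0.47 − 7.81×0.27 = 10.3 V.
V_CE = 10.3 V > 0.2 V confirms active-region operation.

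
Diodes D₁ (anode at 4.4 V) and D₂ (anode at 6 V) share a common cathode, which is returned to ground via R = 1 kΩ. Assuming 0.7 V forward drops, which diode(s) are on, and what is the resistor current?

Only D₂ conducts; I_R ≈ 5.3 mA

Assume both conduct. Then node N would need to be at both 4.4−0.7 = 3.7 V and 6−0.7 = 5.3 V, which is impossible.
Assume only D₂ conducts: V_N = 6 − 0.7 = 5.3 V, so I_R = 5.3/1 = 5.3 mA.
Check D₁: its anode-to-cathode voltage is 4.4 − 5.3 = -0.9 V < 0.7 V, so it is off. The assumption is consistent.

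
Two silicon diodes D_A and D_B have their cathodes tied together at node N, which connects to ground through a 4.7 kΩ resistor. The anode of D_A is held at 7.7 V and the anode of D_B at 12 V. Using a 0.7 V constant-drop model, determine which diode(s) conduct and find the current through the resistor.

Assume both conduct. Then node N would need to be at both 7.7−0.7 = 7 V and 12−0.7 = 11.3 V, which is impossible.
Assume only D_B conducts: V_N = 12 − 0.7 = 11.3 V, so I_R = 11.3/4.7 = 2.4 mA.
Check D_A: its anode-to-cathode voltage is 7.7 − 11.3 = -3.6 V < 0.7 V, so it is off. The assumption is consistent.

Only D_B conducts; I_R ≈ 2.4 mA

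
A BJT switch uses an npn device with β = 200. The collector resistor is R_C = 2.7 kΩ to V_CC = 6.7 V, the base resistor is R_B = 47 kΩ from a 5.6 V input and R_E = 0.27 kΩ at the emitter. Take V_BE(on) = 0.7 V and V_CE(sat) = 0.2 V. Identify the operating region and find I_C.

saturation; I_C ≈ 2.2 mA

Assume active: I_B = (5.6 − 0.7)/(47 + 201×0.27) = 0.0484 mA, I_C = β·I_B = 9.68 mA.
Then V_CE = 6.7 − 9.68×2.7 − 9.73×0.27 = -22.1 V < 0.2 V — the active assumption fails.
Re-solve with V_CE = 0.2 V. KCL at the emitter: V_E/R_E = (V_BB−0.7−V_E)/R_B + (V_CC−0.2−V_E)/R_C, giving V_E = 0.613 V.
I_C = (V_CC − 0.2 − V_E)/R_C = (6.5 − 0.613)/2.7 = 2.18 mA.
Check: I_B = (4.9 − 0.613)/47 = 0.0912 mA, and β·I_B = 18.2 mA > I_C, confirming saturation.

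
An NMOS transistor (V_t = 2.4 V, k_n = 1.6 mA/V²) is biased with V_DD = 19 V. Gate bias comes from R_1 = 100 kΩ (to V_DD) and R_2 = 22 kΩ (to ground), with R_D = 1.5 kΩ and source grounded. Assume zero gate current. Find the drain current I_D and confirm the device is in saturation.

V_G = V_DD·R_2/(R_1+R_2) = 19×22/122 = 3.43 V. With the source grounded, V_GS = V_G = 3.43 V.
Assume saturation: I_D = (k_n/2)(V_GS − V_t)² = (1.6/2)×(3.43 − 2.4)² = 0.8×1.03² = 0.843 mA.
V_DS = V_DD − I_D·R_D = 19 − 0.843×1.5 = 17.7 V.
Saturation requires V_DS ≥ V_GS − V_t = 1.03 V; 17.7 ≥ 1.03 ✓.

I_D ≈ 0.84 mA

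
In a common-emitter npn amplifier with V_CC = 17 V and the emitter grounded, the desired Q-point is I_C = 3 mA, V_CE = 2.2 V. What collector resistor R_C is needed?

R_C ≈ 4.9 kΩ

Collector loop: V_CC = I_C·R_C + V_CE.
R_C = (V_CC − V_CE)/I_C = (17 − 2.2)/3 = 4.93 kΩ.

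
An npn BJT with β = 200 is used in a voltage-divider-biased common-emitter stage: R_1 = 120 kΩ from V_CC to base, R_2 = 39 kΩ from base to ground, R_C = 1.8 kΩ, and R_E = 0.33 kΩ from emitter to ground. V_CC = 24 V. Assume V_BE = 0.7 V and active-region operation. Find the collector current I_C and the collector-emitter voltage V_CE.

I_C ≈ 11 mA, V_CE ≈ 0.91 V

Thevenize the base divider: V_Th = V_CC·R_2/(R_1+R_2) = 24×39/159 = 5.89 V, R_Th = R_1‖R_2 = 29.4 kΩ.
Base-emitter loop: V_Th = I_B·R_Th + V_BE + (β+1)I_B·R_E, so I_B = (5.89 − 0.7) / (29.4 + 201×0.33) = 0.0542 mA.
I_C = β·I_B = 200×0.0542 = 10.8 mA, and I_E = (β+1)I_B = 10.9 mA.
V_CE = V_CC − I_C·R_C − I_E·R_E = 24 − 10.8×1.8 − 10.9×0.33 = 0.909 V.
V_CE = 0.909 V > 0.2 V confirms active-region operation.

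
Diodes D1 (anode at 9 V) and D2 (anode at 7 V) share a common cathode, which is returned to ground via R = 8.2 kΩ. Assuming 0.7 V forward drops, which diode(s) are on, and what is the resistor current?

Assume both conduct. Then node N would need to be at both 9−0.7 = 8.3 V and 7−0.7 = 6.3 V, which is impossible.
Assume only D1 conducts: V_N = 9 − 0.7 = 8.3 V, so I_R = 8.3/8.2 = 1.01 mA.
Check D2: its anode-to-cathode voltage is 7 − 8.3 = -1.3 V < 0.7 V, so it is off. The assumption is consistent.

Only D1 conducts; I_R ≈ 1 mA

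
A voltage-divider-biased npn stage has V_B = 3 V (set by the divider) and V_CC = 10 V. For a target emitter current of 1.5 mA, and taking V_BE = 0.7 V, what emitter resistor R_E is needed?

R_E ≈ 1.5 kΩ

V_E = V_B − V_BE = 3 − 0.7 = 2.3 V.
R_E = V_E / I_E = 2.3 / 1.5 = 1.53 kΩ.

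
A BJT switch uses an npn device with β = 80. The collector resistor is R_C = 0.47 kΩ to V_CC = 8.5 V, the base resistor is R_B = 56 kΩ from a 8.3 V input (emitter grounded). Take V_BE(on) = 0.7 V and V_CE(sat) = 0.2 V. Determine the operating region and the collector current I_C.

active; I_C ≈ 11 mA

Assume active. Base-emitter loop: I_B = (V_BB − V_BE)/R_B = (8.3 − 0.7)/56 = 0.136 mA.
I_C = β·I_B = 80×0.136 = 10.9 mA.
V_CE = V_CC − I_C·R_C = 8.5 − 10.9×0.47 = 3.4 V > V_CE(sat), so the active-region assumption holds.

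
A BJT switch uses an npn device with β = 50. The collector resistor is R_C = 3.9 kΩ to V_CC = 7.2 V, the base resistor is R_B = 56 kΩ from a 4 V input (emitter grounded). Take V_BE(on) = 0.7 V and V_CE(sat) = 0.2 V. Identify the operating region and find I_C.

saturation; I_C ≈ 1.8 mA

Assume active: I_B = (4 − 0.7)/56 = 0.0589 mA, giving I_C = β·I_B = 2.95 mA.
But then V_CE = 7.2 − 2.95×3.9 = -4.29 V < V_CE(sat) = 0.2 V — impossible in the active region.
So the transistor is saturated. With V_CE = 0.2 V, I_C = (V_CC − 0.2)/R_C = 7/3.9 = 1.79 mA.
Check: β·I_B = 2.95 mA > I_C = 1.79 mA, confirming saturation.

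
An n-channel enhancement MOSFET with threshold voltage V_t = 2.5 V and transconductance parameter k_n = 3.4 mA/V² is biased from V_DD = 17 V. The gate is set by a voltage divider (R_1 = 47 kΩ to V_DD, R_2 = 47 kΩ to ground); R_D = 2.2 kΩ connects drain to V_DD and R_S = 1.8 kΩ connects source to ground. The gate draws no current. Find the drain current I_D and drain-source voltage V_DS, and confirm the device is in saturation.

I_D ≈ 2.6 mA, V_DS ≈ 6.4 V

V_G = V_DD·R_2/(R_1+R_2) = 17×47/94 = 8.5 V.
Assume saturation: I_D = (k_n/2)(V_GS − V_t)² with V_GS = V_G − I_D·R_S = 8.5 − 1.8·I_D.
Substituting gives 5.51·I_D² − 37.7·I_D + 61.2 = 0, with roots I_D = 2.64 or 4.21 mA.
The root I_D = 4.21 mA gives V_GS = 0.927 V ≤ V_t, so take I_D = 2.64 mA.
Then V_GS = 3.75 V and V_DS = V_DD − I_D(R_D+R_S) = 17 − 2.64×4 = 6.44 V.
Saturation requires V_DS ≥ V_GS − V_t = 1.25 V; 6.44 ≥ 1.25 ✓.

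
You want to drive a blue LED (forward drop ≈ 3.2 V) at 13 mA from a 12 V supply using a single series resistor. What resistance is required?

R ≈ 0.68 kΩ

The resistor drops V_S − V_D = 12 − 3.2 = 8.8 V at 13 mA.
R = 8.8 V / 13 mA = 0.677 kΩ.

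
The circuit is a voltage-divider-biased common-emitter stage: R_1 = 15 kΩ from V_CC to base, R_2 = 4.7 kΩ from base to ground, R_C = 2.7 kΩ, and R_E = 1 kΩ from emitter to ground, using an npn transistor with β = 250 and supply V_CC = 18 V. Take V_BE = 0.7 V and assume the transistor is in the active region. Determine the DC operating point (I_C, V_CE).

I_C ≈ 3.5 mA, V_CE ≈ 4.9 V

Thevenize the base divider: V_Th = V_CC·R_2/(R_1+R_2) = 18×4.7/19.7 = 4.29 V, R_Th = R_1‖R_2 = 3.58 kΩ.
Base-emitter loop: V_Th = I_B·R_Th + V_BE + (β+1)I_B·R_E, so I_B = (4.29 − 0.7) / (3.58 + 251×1) = 0.0141 mA.
I_C = β·I_B = 250×0.0141 = 3.53 mA, and I_E = (β+1)I_B = 3.54 mA.
V_CE = V_CC − I_C·R_C − I_E·R_E = 18 − 3.53×2.7 − 3.54×1 = 4.93 V.
V_CE = 4.93 V > 0.2 V confirms active-region operation.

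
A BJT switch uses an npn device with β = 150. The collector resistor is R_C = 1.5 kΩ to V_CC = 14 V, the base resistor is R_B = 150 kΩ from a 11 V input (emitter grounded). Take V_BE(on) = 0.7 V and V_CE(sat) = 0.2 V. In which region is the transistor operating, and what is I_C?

Assume active: I_B = (11 − 0.7)/150 = 0.0687 mA, giving I_C = β·I_B = 10.3 mA.
But then V_CE = 14 − 10.3×1.5 = -1.45 V < V_CE(sat) = 0.2 V — impossible in the active region.
So the transistor is saturated. With V_CE = 0.2 V, I_C = (V_CC − 0.2)/R_C = 13.8/1.5 = 9.2 mA.
Check: β·I_B = 10.3 mA > I_C = 9.2 mA, confirming saturation.

saturation; I_C ≈ 9.2 mA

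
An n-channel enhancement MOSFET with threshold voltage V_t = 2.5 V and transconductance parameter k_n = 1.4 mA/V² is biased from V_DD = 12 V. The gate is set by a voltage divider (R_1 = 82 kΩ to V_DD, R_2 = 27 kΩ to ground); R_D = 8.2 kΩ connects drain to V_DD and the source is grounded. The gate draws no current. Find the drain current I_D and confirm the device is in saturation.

I_D ≈ 0.16 mA

V_G = V_DD·R_2/(R_1+R_2) = 12×27/109 = 2.97 V. With the source grounded, V_GS = V_G = 2.97 V.
Assume saturation: I_D = (k_n/2)(V_GS − V_t)² = (1.4/2)×(2.97 − 2.5)² = 0.7×0.472² = 0.156 mA.
V_DS = V_DD − I_D·R_D = 12 − 0.156×8.2 = 10.7 V.
Saturation requires V_DS ≥ V_GS − V_t = 0.472 V; 10.7 ≥ 0.472 ✓.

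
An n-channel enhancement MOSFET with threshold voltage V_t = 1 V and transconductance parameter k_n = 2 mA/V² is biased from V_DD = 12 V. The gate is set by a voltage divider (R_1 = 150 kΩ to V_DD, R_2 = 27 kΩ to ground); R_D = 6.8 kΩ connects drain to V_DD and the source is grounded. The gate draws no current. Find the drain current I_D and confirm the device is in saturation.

V_G = V_DD·R_2/(R_1+R_2) = 12×27/177 = 1.83 V. With the source grounded, V_GS = V_G = 1.83 V.
Assume saturation: I_D = (k_n/2)(V_GS − V_t)² = (2/2)×(1.83 − 1)² = 1×0.831² = 0.69 mA.
V_DS = V_DD − I_D·R_D = 12 − 0.69×6.8 = 7.31 V.
Saturation requires V_DS ≥ V_GS − V_t = 0.831 V; 7.31 ≥ 0.831 ✓.

I_D ≈ 0.69 mA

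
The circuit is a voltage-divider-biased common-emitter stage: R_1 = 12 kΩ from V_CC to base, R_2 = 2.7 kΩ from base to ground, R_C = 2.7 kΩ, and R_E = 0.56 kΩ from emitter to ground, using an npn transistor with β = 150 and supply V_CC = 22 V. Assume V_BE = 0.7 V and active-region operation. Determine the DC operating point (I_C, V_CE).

Thevenize the base divider: V_Th = V_CC·R_2/(R_1+R_2) = 22×2.7/14.7 = 4.04 V, R_Th = R_1‖R_2 = 2.2 kΩ.
Base-emitter loop: V_Th = I_B·R_Th + V_BE + (β+1)I_B·R_E, so I_B = (4.04 − 0.7) / (2.2 + 151×0.56) = 0.0385 mA.
I_C = β·I_B = 150×0.0385 = 5.78 mA, and I_E = (β+1)I_B = 5.81 mA.
V_CE = V_CC − I_C·R_C − I_E·R_E = 22 − 5.78×2.7 − 5.81×0.56 = 3.15 V.
V_CE = 3.15 V > 0.2 V confirms active-region operation.

I_C ≈ 5.8 mA, V_CE ≈ 3.1 V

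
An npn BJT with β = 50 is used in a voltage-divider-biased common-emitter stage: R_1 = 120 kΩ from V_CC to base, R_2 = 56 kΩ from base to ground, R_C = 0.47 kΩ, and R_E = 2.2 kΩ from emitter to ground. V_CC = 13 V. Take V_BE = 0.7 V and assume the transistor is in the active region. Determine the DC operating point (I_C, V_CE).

Thevenize the base divider: V_Th = V_CC·R_2/(R_1+R_2) = 13×56/176 = 4.14 V, R_Th = R_1‖R_2 = 38.2 kΩ.
Base-emitter loop: V_Th = I_B·R_Th + V_BE + (β+1)I_B·R_E, so I_B = (4.14 − 0.7) / (38.2 + 51×2.2) = 0.0229 mA.
I_C = β·I_B = 50×0.0229 = 1.14 mA, and I_E = (β+1)I_B = 1.17 mA.
V_CE = V_CC − I_C·R_C − I_E·R_E = 13 − 1.14×0.47 − 1.17×2.2 = 9.9 V.
V_CE = 9.9 V > 0.2 V confirms active-region operation.

I_C ≈ 1.1 mA, V_CE ≈ 9.9 V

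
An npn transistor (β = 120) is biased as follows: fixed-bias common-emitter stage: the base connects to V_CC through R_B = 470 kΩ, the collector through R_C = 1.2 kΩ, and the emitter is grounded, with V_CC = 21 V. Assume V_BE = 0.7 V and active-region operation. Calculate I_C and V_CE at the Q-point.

I_C ≈ 5.2 mA, V_CE ≈ 15 V

Base loop: V_CC = I_B·R_B + V_BE, so I_B = (21 − 0.7)/470 kΩ = 0.0432 mA.
In the active region I_C = β·I_B = 120 × 0.0432 = 5.18 mA.
Collector loop: V_CE = V_CC − I_C·R_C = 21 − 5.18×1.2 = 14.8 V.
Since V_CE = 14.8 V > V_CE(sat) ≈ 0.2 V, the transistor is in the active region as assumed.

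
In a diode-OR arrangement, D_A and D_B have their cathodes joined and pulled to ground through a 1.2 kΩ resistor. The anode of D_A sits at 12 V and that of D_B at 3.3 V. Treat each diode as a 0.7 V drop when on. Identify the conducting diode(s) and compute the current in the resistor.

Assume both conduct. Then node N would need to be at both 12−0.7 = 11.3 V and 3.3−0.7 = 2.6 V, which is impossible.
Assume only D_A conducts: V_N = 12 − 0.7 = 11.3 V, so I_R = 11.3/1.2 = 9.42 mA.
Check D_B: its anode-to-cathode voltage is 3.3 − 11.3 = -8 V < 0.7 V, so it is off. The assumption is consistent.

Only D_A conducts; I_R ≈ 9.4 mA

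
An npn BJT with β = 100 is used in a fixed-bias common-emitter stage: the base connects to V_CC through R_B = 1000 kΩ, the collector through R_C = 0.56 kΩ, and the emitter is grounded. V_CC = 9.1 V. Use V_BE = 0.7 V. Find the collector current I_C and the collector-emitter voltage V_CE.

I_C ≈ 0.84 mA, V_CE ≈ 8.6 V

Base loop: V_CC = I_B·R_B + V_BE, so I_B = (9.1 − 0.7)/1000 kΩ = 0.0084 mA.
In the active region I_C = β·I_B = 100 × 0.0084 = 0.84 mA.
Collector loop: V_CE = V_CC − I_C·R_C = 9.1 − 0.84×0.56 = 8.63 V.
Since V_CE = 8.63 V > V_CE(sat) ≈ 0.2 V, the transistor is in the active region as assumed.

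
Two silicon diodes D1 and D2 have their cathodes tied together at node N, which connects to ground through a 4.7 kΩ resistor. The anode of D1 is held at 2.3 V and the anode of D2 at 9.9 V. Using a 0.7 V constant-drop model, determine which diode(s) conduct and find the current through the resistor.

Assume both conduct. Then node N would need to be at both 2.3−0.7 = 1.6 V and 9.9−0.7 = 9.2 V, which is impossible.
Assume only D2 conducts: V_N = 9.9 − 0.7 = 9.2 V, so I_R = 9.2/4.7 = 1.96 mA.
Check D1: its anode-to-cathode voltage is 2.3 − 9.2 = -6.9 V < 0.7 V, so it is off. The assumption is consistent.

Only D2 conducts; I_R ≈ 2 mA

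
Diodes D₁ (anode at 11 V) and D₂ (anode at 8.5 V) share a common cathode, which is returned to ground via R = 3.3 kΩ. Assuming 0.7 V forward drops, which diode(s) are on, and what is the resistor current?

Only D₁ conducts; I_R ≈ 3.1 mA

Assume both conduct. Then node N would need to be at both 11−0.7 = 10.3 V and 8.5−0.7 = 7.8 V, which is impossible.
Assume only D₁ conducts: V_N = 11 − 0.7 = 10.3 V, so I_R = 10.3/3.3 = 3.12 mA.
Check D₂: its anode-to-cathode voltage is 8.5 − 10.3 = -1.8 V < 0.7 V, so it is off. The assumption is consistent.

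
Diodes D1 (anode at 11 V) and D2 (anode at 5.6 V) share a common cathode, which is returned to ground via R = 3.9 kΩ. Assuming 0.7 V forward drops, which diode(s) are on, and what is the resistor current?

Only D1 conducts; I_R ≈ 2.6 mA

Assume both conduct. Then node N would need to be at both 11−0.7 = 10.3 V and 5.6−0.7 = 4.9 V, which is impossible.
Assume only D1 conducts: V_N = 11 − 0.7 = 10.3 V, so I_R = 10.3/3.9 = 2.64 mA.
Check D2: its anode-to-cathode voltage is 5.6 − 10.3 = -4.7 V < 0.7 V, so it is off. The assumption is consistent.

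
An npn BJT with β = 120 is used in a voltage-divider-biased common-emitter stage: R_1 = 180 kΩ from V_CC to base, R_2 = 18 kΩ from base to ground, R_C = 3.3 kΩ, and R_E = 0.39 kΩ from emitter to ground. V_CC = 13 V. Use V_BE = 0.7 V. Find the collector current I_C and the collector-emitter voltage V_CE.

Thevenize the base divider: V_Th = V_CC·R_2/(R_1+R_2) = 13×18/198 = 1.18 V, R_Th = R_1‖R_2 = 16.4 kΩ.
Base-emitter loop: V_Th = I_B·R_Th + V_BE + (β+1)I_B·R_E, so I_B = (1.18 − 0.7) / (16.4 + 121×0.39) = 0.00758 mA.
I_C = β·I_B = 120×0.00758 = 0.91 mA, and I_E = (β+1)I_B = 0.917 mA.
V_CE = V_CC − I_C·R_C − I_E·R_E = 13 − 0.91×3.3 − 0.917×0.39 = 9.64 V.
V_CE = 9.64 V > 0.2 V confirms active-region operation.

I_C ≈ 0.91 mA, V_CE ≈ 9.6 V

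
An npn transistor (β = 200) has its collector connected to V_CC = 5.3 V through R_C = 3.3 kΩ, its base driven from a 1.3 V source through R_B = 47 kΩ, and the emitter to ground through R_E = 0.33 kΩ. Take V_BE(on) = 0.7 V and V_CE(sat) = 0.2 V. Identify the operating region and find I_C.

Assume active. Base-emitter loop: I_B = (V_BB − V_BE)/(R_B + (β+1)R_E) = (1.3 − 0.7)/(47 + 201×0.33) = 0.00529 mA.
I_C = β·I_B = 200×0.00529 = 1.06 mA.
V_CE = V_CC − I_C·R_C − I_E·R_E = 5.3 − 1.06×3.3 − 1.06×0.33 = 1.45 V > V_CE(sat), so the active-region assumption holds.

active; I_C ≈ 1.1 mA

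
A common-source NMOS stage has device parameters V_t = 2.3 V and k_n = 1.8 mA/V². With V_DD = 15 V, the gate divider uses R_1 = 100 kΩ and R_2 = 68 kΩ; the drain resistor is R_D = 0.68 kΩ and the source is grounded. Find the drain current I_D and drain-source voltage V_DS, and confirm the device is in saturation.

V_G = V_DD·R_2/(R_1+R_2) = 15×68/168 = 6.07 V. With the source grounded, V_GS = V_G = 6.07 V.
Assume saturation: I_D = (k_n/2)(V_GS − V_t)² = (1.8/2)×(6.07 − 2.3)² = 0.9×3.77² = 12.8 mA.
V_DS = V_DD − I_D·R_D = 15 − 12.8×0.68 = 6.3 V.
Saturation requires V_DS ≥ V_GS − V_t = 3.77 V; 6.3 ≥ 3.77 ✓.

I_D ≈ 13 mA, V_DS ≈ 6.3 V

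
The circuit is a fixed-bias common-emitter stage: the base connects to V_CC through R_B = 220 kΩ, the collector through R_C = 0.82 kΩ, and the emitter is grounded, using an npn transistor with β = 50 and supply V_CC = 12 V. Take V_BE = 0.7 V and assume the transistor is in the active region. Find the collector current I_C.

Base loop: V_CC = I_B·R_B + V_BE, so I_B = (12 − 0.7)/220 kΩ = 0.0514 mA.
In the active region I_C = β·I_B = 50 × 0.0514 = 2.57 mA.
Collector loop: V_CE = V_CC − I_C·R_C = 12 − 2.57×0.82 = 9.89 V.
Since V_CE = 9.89 V > V_CE(sat) ≈ 0.2 V, the transistor is in the active region as assumed.

I_C ≈ 2.6 mA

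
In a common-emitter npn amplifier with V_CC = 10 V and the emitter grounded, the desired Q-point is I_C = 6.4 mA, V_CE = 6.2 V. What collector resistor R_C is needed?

Collector loop: V_CC = I_C·R_C + V_CE.
R_C = (V_CC − V_CE)/I_C = (10 − 6.2)/6.4 = 0.594 kΩ.

R_C ≈ 0.59 kΩ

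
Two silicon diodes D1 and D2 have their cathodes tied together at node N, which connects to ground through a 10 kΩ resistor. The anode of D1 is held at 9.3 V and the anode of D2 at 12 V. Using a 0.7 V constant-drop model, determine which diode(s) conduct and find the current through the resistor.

Assume both conduct. Then node N would need to be at both 9.3−0.7 = 8.6 V and 12−0.7 = 11.3 V, which is impossible.
Assume only D2 conducts: V_N = 12 − 0.7 = 11.3 V, so I_R = 11.3/10 = 1.13 mA.
Check D1: its anode-to-cathode voltage is 9.3 − 11.3 = -2 V < 0.7 V, so it is off. The assumption is consistent.

Only D2 conducts; I_R ≈ 1.1 mA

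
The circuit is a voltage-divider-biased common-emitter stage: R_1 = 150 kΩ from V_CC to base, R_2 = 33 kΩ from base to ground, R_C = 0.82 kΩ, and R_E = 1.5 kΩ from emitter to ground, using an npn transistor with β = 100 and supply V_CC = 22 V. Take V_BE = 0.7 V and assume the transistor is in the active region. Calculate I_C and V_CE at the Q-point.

I_C ≈ 1.8 mA, V_CE ≈ 18 V

Thevenize the base divider: V_Th = V_CC·R_2/(R_1+R_2) = 22×33/183 = 3.97 V, R_Th = R_1‖R_2 = 27 kΩ.
Base-emitter loop: V_Th = I_B·R_Th + V_BE + (β+1)I_B·R_E, so I_B = (3.97 − 0.7) / (27 + 101×1.5) = 0.0183 mA.
I_C = β·I_B = 100×0.0183 = 1.83 mA, and I_E = (β+1)I_B = 1.85 mA.
V_CE = V_CC − I_C·R_C − I_E·R_E = 22 − 1.83×0.82 − 1.85×1.5 = 17.7 V.
V_CE = 17.7 V > 0.2 V confirms active-region operation.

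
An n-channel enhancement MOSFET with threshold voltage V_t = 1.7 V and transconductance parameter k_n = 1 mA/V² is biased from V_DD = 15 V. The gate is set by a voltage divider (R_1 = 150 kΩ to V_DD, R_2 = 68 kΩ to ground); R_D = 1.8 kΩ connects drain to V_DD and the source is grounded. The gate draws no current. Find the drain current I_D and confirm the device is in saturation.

V_G = V_DD·R_2/(R_1+R_2) = 15×68/218 = 4.68 V. With the source grounded, V_GS = V_G = 4.68 V.
Assume saturation: I_D = (k_n/2)(V_GS − V_t)² = (1/2)×(4.68 − 1.7)² = 0.5×2.98² = 4.44 mA.
V_DS = V_DD − I_D·R_D = 15 − 4.44×1.8 = 7.01 V.
Saturation requires V_DS ≥ V_GS − V_t = 2.98 V; 7.01 ≥ 2.98 ✓.

I_D ≈ 4.4 mA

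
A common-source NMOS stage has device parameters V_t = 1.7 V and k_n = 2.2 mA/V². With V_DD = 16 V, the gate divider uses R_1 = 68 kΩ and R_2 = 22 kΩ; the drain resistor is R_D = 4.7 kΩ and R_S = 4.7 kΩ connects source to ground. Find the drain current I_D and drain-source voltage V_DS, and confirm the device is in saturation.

I_D ≈ 0.35 mA, V_DS ≈ 13 V

V_G = V_DD·R_2/(R_1+R_2) = 16×22/90 = 3.91 V.
Assume saturation: I_D = (k_n/2)(V_GS − V_t)² with V_GS = V_G − I_D·R_S = 3.91 − 4.7·I_D.
Substituting gives 24.3·I_D² − 23.9·I_D + 5.38 = 0, with roots I_D = 0.35 or 0.632 mA.
The root I_D = 0.632 mA gives V_GS = 0.942 V ≤ V_t, so take I_D = 0.35 mA.
Then V_GS = 2.26 V and V_DS = V_DD − I_D(R_D+R_S) = 16 − 0.35×9.4 = 12.7 V.
Saturation requires V_DS ≥ V_GS − V_t = 0.564 V; 12.7 ≥ 0.564 ✓.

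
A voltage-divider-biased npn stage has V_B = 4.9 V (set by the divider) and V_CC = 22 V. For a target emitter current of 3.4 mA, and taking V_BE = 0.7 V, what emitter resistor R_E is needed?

R_E ≈ 1.2 kΩ

V_E = V_B − V_BE = 4.9 − 0.7 = 4.2 V.
R_E = V_E / I_E = 4.2 / 3.4 = 1.24 kΩ.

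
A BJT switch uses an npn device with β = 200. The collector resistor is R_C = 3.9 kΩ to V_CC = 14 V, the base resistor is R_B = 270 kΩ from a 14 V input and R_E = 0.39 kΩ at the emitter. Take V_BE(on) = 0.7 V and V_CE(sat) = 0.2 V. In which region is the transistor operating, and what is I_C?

Assume active: I_B = (14 − 0.7)/(270 + 201×0.39) = 0.0382 mA, I_C = β·I_B = 7.64 mA.
Then V_CE = 14 − 7.64×3.9 − 7.67×0.39 = -18.8 V < 0.2 V — the active assumption fails.
Re-solve with V_CE = 0.2 V. KCL at the emitter: V_E/R_E = (V_BB−0.7−V_E)/R_B + (V_CC−0.2−V_E)/R_C, giving V_E = 1.27 V.
I_C = (V_CC − 0.2 − V_E)/R_C = (13.8 − 1.27)/3.9 = 3.21 mA.
Check: I_B = (13.3 − 1.27)/270 = 0.0446 mA, and β·I_B = 8.91 mA > I_C, confirming saturation.

saturation; I_C ≈ 3.2 mA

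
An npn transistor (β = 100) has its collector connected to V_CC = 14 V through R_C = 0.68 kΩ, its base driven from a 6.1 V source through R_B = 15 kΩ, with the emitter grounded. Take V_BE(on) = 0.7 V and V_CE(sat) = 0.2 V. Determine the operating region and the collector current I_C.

saturation; I_C ≈ 20 mA

Assume active: I_B = (6.1 − 0.7)/15 = 0.36 mA, giving I_C = β·I_B = 36 mA.
But then V_CE = 14 − 36×0.68 = -10.5 V < V_CE(sat) = 0.2 V — impossible in the active region.
So the transistor is saturated. With V_CE = 0.2 V, I_C = (V_CC − 0.2)/R_C = 13.8/0.68 = 20.3 mA.
Check: β·I_B = 36 mA > I_C = 20.3 mA, confirming saturation.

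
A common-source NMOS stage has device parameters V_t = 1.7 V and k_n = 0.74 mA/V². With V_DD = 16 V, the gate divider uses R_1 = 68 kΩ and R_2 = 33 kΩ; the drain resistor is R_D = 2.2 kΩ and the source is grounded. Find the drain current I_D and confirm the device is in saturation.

I_D ≈ 4.6 mA

V_G = V_DD·R_2/(R_1+R_2) = 16×33/101 = 5.23 V. With the source grounded, V_GS = V_G = 5.23 V.
Assume saturation: I_D = (k_n/2)(V_GS − V_t)² = (0.74/2)×(5.23 − 1.7)² = 0.37×3.53² = 4.6 mA.
V_DS = V_DD − I_D·R_D = 16 − 4.6×2.2 = 5.87 V.
Saturation requires V_DS ≥ V_GS − V_t = 3.53 V; 5.87 ≥ 3.53 ✓.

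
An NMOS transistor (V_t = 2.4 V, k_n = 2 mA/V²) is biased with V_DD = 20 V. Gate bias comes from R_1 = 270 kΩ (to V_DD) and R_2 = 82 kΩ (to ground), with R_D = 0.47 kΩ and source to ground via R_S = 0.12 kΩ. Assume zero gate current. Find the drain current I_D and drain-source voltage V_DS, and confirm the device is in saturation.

V_G = V_DD·R_2/(R_1+R_2) = 20×82/352 = 4.66 V.
Assume saturation: I_D = (k_n/2)(V_GS − V_t)² with V_GS = V_G − I_D·R_S = 4.66 − 0.12·I_D.
Substituting gives 0.0144·I_D² − 1.54·I_D + 5.1 = 0, with roots I_D = 3.42 or 104 mA.
The root I_D = 104 mA gives V_GS = -7.78 V ≤ V_t, so take I_D = 3.42 mA.
Then V_GS = 4.25 V and V_DS = V_DD − I_D(R_D+R_S) = 20 − 3.42×0.59 = 18 V.
Saturation requires V_DS ≥ V_GS − V_t = 1.85 V; 18 ≥ 1.85 ✓.

I_D ≈ 3.4 mA, V_DS ≈ 18 V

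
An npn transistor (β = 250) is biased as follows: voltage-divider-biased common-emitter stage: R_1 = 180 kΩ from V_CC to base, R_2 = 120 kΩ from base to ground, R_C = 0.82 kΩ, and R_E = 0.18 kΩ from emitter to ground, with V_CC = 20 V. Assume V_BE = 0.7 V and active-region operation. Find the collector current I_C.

Thevenize the base divider: V_Th = V_CC·R_2/(R_1+R_2) = 20×120/300 = 8 V, R_Th = R_1‖R_2 = 72 kΩ.
Base-emitter loop: V_Th = I_B·R_Th + V_BE + (β+1)I_B·R_E, so I_B = (8 − 0.7) / (72 + 251×0.18) = 0.0623 mA.
I_C = β·I_B = 250×0.0623 = 15.6 mA, and I_E = (β+1)I_B = 15.6 mA.
V_CE = V_CC − I_C·R_C − I_E·R_E = 20 − 15.6×0.82 − 15.6×0.18 = 4.41 V.
V_CE = 4.41 V > 0.2 V confirms active-region operation.

I_C ≈ 16 mA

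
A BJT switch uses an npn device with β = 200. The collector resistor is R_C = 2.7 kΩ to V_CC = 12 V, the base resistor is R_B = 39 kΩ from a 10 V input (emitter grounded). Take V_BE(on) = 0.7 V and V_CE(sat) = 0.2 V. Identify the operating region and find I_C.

Assume active: I_B = (10 − 0.7)/39 = 0.238 mA, giving I_C = β·I_B = 47.7 mA.
But then V_CE = 12 − 47.7×2.7 = -117 V < V_CE(sat) = 0.2 V — impossible in the active region.
So the transistor is saturated. With V_CE = 0.2 V, I_C = (V_CC − 0.2)/R_C = 11.8/2.7 = 4.37 mA.
Check: β·I_B = 47.7 mA > I_C = 4.37 mA, confirming saturation.

saturation; I_C ≈ 4.4 mA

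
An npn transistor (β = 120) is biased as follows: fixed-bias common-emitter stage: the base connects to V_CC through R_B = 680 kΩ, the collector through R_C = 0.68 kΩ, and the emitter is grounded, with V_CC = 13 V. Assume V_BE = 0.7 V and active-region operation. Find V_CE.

Base loop: V_CC = I_B·R_B + V_BE, so I_B = (13 − 0.7)/680 kΩ = 0.0181 mA.
In the active region I_C = β·I_B = 120 × 0.0181 = 2.17 mA.
Collector loop: V_CE = V_CC − I_C·R_C = 13 − 2.17×0.68 = 11.5 V.
Since V_CE = 11.5 V > V_CE(sat) ≈ 0.2 V, the transistor is in the active region as assumed.

V_CE ≈ 12 V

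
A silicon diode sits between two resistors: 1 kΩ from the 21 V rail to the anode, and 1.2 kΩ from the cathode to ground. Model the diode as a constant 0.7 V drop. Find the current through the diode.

The two resistors are in series with the diode, so KVL gives 21 = I·1 + 0.7 + I·1.2.
I = (21 − 0.7) / (1 + 1.2) kΩ = 20.3 / 2.2 = 9.23 mA.

I ≈ 9.2 mA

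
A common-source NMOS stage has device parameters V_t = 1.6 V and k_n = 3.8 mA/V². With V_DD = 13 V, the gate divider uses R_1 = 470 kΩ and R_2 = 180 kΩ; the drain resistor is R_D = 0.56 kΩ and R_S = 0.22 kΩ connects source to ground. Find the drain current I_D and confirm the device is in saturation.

V_G = V_DD·R_2/(R_1+R_2) = 13×180/650 = 3.6 V.
Assume saturation: I_D = (k_n/2)(V_GS − V_t)² with V_GS = V_G − I_D·R_S = 3.6 − 0.22·I_D.
Substituting gives 0.092·I_D² − 2.67·I_D + 7.6 = 0, with roots I_D = 3.2 or 25.9 mA.
The root I_D = 25.9 mA gives V_GS = -2.09 V ≤ V_t, so take I_D = 3.2 mA.
Then V_GS = 2.9 V and V_DS = V_DD − I_D(R_D+R_S) = 13 − 3.2×0.78 = 10.5 V.
Saturation requires V_DS ≥ V_GS − V_t = 1.3 V; 10.5 ≥ 1.3 ✓.

I_D ≈ 3.2 mA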